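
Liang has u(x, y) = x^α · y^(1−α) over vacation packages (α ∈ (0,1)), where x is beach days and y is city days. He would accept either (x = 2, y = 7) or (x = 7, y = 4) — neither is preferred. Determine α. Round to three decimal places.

α ≈ 0.309

Indifference: 2^α · 7^(1−α) = 7^α · 4^(1−α).
Rearrange to (2/7)^α = (4/7)^(1−α) and take logs: α·-1.252763 = (1−α)·-0.559616.
With A = -1.252763 and B = -0.559616: α·A = (1−α)·B, so α = B/(A+B) = -0.559616/-1.812379 ≈ 0.309.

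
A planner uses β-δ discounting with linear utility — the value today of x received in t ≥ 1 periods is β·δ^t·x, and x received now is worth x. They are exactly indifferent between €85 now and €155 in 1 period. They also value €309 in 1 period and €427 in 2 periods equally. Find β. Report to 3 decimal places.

The second indifference involves only future payoffs, so β cancels: β·δ^1·309 = β·δ^2·427, giving δ = 309/427 = 0.72365.
Now use the now-vs-future pair: 85 = β·δ·155 gives β = 85/(0.72365·155) ≈ 0.758.

β ≈ 0.758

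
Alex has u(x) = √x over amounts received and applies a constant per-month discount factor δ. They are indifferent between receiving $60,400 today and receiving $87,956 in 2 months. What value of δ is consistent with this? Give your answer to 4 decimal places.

The payoff in 2 months is discounted by δ^2, so u(60400) = δ^2·u(87956) and δ^2 = u(60400)/u(87956).
With u(x) = √x: δ^2 = √60400/√87956 = √(60400/87956) = 0.82868.
So δ = 0.82868^(1/2) ≈ 0.9103.

δ ≈ 0.9103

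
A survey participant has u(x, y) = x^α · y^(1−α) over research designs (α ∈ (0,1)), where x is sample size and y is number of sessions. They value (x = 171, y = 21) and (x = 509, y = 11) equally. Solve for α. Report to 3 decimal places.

Indifference: 171^α · 21^(1−α) = 509^α · 11^(1−α).
Taking logs: α·ln 171 + (1−α)·ln 21 = α·ln 509 + (1−α)·ln 11, i.e. α·-1.090784 = (1−α)·-0.646627.
So α/(1−α) = (-0.646627)/(-1.090784) = 0.592809, and α = 0.592809/1.592809 ≈ 0.372.

α ≈ 0.372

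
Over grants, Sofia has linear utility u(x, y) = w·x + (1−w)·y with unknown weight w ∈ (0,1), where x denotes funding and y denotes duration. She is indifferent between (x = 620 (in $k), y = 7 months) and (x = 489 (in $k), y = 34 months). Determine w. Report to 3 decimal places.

u(620,7) = u(489,34) means w·620 + (1−w)·7 = w·489 + (1−w)·34.
w·(620−489) = (1−w)·(34−7), i.e. w·131 = (1−w)·27.
The marginal rate of substitution is 27/131, so w = 27/(131+27) = 0.171.

w = 0.171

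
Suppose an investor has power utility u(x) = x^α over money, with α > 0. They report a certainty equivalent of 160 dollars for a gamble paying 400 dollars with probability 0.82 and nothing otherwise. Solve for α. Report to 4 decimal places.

The lottery's expected utility is 0.82·u(400) + 0.18·u(0) = 0.82·400^α (since u(0) = 0 for α > 0).
Setting u(160) equal to that: 160^α = 0.82·400^α ⇒ (160/400)^α = 0.82.
α = ln(0.82) / ln(160/400) = -0.1984509/-0.9162907 ≈ 0.2166.

α ≈ 0.2166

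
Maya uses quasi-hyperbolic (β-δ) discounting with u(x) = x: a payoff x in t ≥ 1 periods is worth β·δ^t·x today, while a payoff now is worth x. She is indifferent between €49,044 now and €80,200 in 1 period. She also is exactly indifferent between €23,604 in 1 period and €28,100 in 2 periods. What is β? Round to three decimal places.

Both payoffs in the second observation are in the future, so β drops out: δ^1·23604 = δ^2·28100 ⇒ δ = 23604/28100 = 0.84000.
Now use the now-vs-future pair: 49044 = β·δ·80200 gives β = 49044/(0.84000·80200) ≈ 0.728.

β ≈ 0.728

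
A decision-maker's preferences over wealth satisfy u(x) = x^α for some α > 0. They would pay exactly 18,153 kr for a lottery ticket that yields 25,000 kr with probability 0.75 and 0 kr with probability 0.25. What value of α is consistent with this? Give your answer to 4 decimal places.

α ≈ 0.8989

Since u(0) = 0, the lottery's EU is 0.75·25000^α.
Setting u(18153) equal to that: 18153^α = 0.75·25000^α ⇒ (18153/25000)^α = 0.75.
Take logs: α = ln 0.75 / ln(18153/25000) ≈ 0.898894.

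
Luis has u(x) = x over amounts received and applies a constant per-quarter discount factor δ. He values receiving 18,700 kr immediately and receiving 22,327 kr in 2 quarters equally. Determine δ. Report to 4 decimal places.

δ ≈ 0.9152

Equating discounted utilities: u(18700) = δ^2·u(22327) ⇒ δ^2 = u(18700)/u(22327).
With u(x) = x: δ^2 = 18700/22327 = 0.83755.
Hence δ = (0.83755)^(1/2) = 0.915178.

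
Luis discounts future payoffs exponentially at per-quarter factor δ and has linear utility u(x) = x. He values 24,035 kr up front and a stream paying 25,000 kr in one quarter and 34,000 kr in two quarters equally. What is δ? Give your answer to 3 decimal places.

Present value of the stream is 25000·δ + 34000·δ². Indifference gives 25000δ + 34000δ² = 24035.
So 34000δ² + 25000δ − 24035 = 0.
By the quadratic formula (taking the positive root), δ = (−25000 + √3893760000.00) / 68000 ≈ 0.550.

δ ≈ 0.550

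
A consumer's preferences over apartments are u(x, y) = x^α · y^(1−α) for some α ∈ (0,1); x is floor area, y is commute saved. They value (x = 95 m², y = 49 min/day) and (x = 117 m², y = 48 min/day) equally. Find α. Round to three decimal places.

Indifference: 95^α · 49^(1−α) = 117^α · 48^(1−α).
Rearrange to (95/117)^α = (48/49)^(1−α) and take logs: α·-0.208297 = (1−α)·-0.020619.
So α/(1−α) = (-0.020619)/(-0.208297) = 0.098988, and α = 0.098988/1.098988 ≈ 0.090.

α ≈ 0.090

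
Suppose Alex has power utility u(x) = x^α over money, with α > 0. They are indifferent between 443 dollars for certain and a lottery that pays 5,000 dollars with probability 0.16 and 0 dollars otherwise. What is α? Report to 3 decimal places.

α ≈ 0.756

The lottery's expected utility is 0.16·u(5000) + 0.84·u(0) = 0.16·5000^α (since u(0) = 0 for α > 0).
Equating: 443^α = 0.16·5000^α, i.e. 0.0886^α = 0.16.
α = ln(0.16) / ln(443/5000) = -1.832581/-2.423623 ≈ 0.756.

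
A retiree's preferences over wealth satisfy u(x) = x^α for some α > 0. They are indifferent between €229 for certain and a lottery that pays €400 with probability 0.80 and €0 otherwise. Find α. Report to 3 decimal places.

α ≈ 0.400

EU(lottery) = 0.80·400^α + 0.20·0 = 0.80·400^α.
Equating: 229^α = 0.80·400^α, i.e. 0.5725^α = 0.80.
Taking logs: α·ln(229/400) = ln(0.80), so α = -0.223144 / -0.557743 ≈ 0.400.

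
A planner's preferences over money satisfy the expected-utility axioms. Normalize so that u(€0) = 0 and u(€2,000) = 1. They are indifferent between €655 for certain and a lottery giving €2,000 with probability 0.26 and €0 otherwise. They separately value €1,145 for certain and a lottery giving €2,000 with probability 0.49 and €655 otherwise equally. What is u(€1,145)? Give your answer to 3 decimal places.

From the first indifference, u(€655) = 0.26·u(€2,000) + 0.74·u(€0) = 0.26·1 + 0.74·0 = 0.26.
Then u(€1,145) = 0.49·u(€2,000) + 0.51·u(€655) = 0.49·1.00 + 0.51·0.26 = 0.6226.

0.623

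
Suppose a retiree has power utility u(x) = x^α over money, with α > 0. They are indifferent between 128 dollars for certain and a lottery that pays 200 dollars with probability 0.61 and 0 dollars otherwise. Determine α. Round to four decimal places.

Since u(0) = 0, the lottery's EU is 0.61·200^α.
Indifference: 128^α = 0.61·200^α, so (128/200)^α = 0.61.
Taking logs: α·ln(128/200) = ln(0.61), so α = -0.4942963 / -0.4462871 ≈ 1.1076.

α ≈ 1.1076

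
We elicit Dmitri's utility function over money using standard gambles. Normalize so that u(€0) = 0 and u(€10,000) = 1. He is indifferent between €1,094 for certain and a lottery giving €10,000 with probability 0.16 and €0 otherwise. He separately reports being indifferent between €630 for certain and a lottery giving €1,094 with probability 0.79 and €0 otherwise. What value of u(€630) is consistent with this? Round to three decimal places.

0.126

The first gamble pins u(€1,094): it must equal 0.16·1 + 0.84·0 = 0.16.
The second indifference gives u(€630) = 0.79·u(€1,094) + 0.21·u(€0) = 0.79·0.16 + 0.21·0.00 = 0.1264.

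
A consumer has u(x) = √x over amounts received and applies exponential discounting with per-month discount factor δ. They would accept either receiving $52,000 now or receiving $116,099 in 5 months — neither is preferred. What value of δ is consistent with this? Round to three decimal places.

The payoff in 5 months is discounted by δ^5, so u(52000) = δ^5·u(116099) and δ^5 = u(52000)/u(116099).
Since u(x) = √x, δ^5 = √(52000/116099) = 0.66925.
Hence δ = (0.66925)^(1/5) = 0.92282.

δ ≈ 0.923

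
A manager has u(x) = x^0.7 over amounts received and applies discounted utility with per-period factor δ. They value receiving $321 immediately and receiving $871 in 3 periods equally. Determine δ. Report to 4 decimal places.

Equating discounted utilities: u(321) = δ^3·u(871) ⇒ δ^3 = u(321)/u(871).
Since u(x) = x^0.7, δ^3 = (321/871)^0.7 = 0.36854^0.7 = 0.49721.
Taking the cube root: δ = 0.49721^(1/3) ≈ 0.7922.

δ ≈ 0.7922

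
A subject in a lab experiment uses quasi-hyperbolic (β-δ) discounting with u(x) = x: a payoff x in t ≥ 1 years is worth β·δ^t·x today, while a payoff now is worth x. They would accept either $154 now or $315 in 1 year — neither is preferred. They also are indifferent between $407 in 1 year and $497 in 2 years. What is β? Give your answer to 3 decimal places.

Both payoffs in the second observation are in the future, so β drops out: δ^1·407 = δ^2·497 ⇒ δ = 407/497 = 0.81891.
The first indifference: 154 = β·δ·315, so β = 154/(δ·315) = 154/(0.81891·315) ≈ 0.597.

β ≈ 0.597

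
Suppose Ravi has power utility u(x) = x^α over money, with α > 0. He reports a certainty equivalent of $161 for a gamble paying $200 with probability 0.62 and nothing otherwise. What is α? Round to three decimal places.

EU(lottery) = 0.62·200^α + 0.38·0 = 0.62·200^α.
Equating: 161^α = 0.62·200^α, i.e. 0.8050^α = 0.62.
Taking logs: α·ln(161/200) = ln(0.62), so α = -0.478036 / -0.216913 ≈ 2.204.

α ≈ 2.204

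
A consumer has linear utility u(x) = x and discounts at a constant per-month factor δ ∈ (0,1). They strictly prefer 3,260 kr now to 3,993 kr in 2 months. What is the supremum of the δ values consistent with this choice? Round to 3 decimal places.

The preference means 3260 > δ^2·3993.
Hence δ^2 < 3260/3993 = 0.81643, and x ↦ x^(1/2) is increasing on (0,∞).
δ < (3260/3993)^(1/2) ≈ 0.904.

δ < 0.904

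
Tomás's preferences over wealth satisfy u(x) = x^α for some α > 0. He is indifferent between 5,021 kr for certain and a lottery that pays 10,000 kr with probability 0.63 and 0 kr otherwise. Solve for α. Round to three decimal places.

α ≈ 0.671

The lottery's expected utility is 0.63·u(10000) + 0.37·u(0) = 0.63·10000^α (since u(0) = 0 for α > 0).
Equating: 5021^α = 0.63·10000^α, i.e. 0.5021^α = 0.63.
α = ln(0.63) / ln(5021/10000) = -0.462035/-0.688956 ≈ 0.671.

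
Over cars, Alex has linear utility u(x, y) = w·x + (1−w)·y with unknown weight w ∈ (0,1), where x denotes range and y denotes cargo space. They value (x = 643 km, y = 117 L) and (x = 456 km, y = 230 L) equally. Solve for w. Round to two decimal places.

w = 0.38

u(643,117) = u(456,230) means w·643 + (1−w)·117 = w·456 + (1−w)·230.
Collecting terms: w·187 = (1−w)·113.
So w/(1−w) = 113/187 = 0.6043, giving w = 113/(187+113) = 0.38.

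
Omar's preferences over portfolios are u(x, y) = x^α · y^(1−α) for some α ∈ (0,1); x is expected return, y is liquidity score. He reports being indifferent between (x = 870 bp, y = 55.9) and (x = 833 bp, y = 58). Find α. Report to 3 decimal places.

α ≈ 0.459

The Cobb–Douglas utilities coincide, so 870^α·55.9^(1−α) = 833^α·58^(1−α).
Taking logs: α·ln 870 + (1−α)·ln 55.9 = α·ln 833 + (1−α)·ln 58, i.e. α·0.043460 = (1−α)·0.036879.
With A = 0.043460 and B = 0.036879: α·A = (1−α)·B, so α = B/(A+B) = 0.036879/0.080339 ≈ 0.459.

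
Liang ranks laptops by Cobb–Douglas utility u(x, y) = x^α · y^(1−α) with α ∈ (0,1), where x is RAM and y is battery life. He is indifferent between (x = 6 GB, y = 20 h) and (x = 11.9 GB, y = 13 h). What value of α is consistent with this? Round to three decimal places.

Set the two utilities equal: 6^α·20^(1−α) = 11.9^α·13^(1−α).
Rearrange to (6/11.9)^α = (13/20)^(1−α) and take logs: α·-0.684779 = (1−α)·-0.430783.
So α/(1−α) = (-0.430783)/(-0.684779) = 0.629083, and α = 0.629083/1.629083 ≈ 0.386.

α ≈ 0.386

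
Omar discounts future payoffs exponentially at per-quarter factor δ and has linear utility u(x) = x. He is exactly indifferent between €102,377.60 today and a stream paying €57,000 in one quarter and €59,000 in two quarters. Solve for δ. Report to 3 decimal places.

Present value of the stream is 57000·δ + 59000·δ². Indifference gives 57000δ + 59000δ² = 102377.60.
Rearranged: 59000δ² + 57000δ − 102377.60 = 0.
δ = (−57000 + √(57000² + 4·59000·102377.60)) / (2·59000) = (−57000 + √27410113600.00) / 118000 ≈ 0.920.

δ ≈ 0.920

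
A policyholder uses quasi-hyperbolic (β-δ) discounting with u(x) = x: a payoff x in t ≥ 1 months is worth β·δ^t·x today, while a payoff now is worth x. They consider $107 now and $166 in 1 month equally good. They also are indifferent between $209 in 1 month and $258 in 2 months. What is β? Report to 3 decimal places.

β ≈ 0.796

Both payoffs in the second observation are in the future, so β drops out: δ^1·209 = δ^2·258 ⇒ δ = 209/258 = 0.81008.
Now use the now-vs-future pair: 107 = β·δ·166 gives β = 107/(0.81008·166) ≈ 0.796.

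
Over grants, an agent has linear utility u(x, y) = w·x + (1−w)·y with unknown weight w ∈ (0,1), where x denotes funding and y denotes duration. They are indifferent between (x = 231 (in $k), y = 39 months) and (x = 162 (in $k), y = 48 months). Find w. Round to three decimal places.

w = 0.115

Equating utilities: w·231 + (1−w)·39 = w·162 + (1−w)·48.
Rearranging, 69·w − 9·(1−w) = 0.
The marginal rate of substitution is 9/69, so w = 9/(69+9) = 0.115.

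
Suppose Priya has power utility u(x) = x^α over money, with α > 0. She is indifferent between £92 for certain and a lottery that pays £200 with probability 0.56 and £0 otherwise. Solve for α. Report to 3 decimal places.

EU(lottery) = 0.56·200^α + 0.44·0 = 0.56·200^α.
Equating: 92^α = 0.56·200^α, i.e. 0.4600^α = 0.56.
Taking logs: α·ln(92/200) = ln(0.56), so α = -0.579818 / -0.776529 ≈ 0.747.

α ≈ 0.747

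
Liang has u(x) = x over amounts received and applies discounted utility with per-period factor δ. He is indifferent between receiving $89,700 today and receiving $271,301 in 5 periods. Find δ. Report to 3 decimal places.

Indifference means u(89700) = δ^5 · u(271301), so δ^5 = u(89700)/u(271301).
With u(x) = x: δ^5 = 89700/271301 = 0.33063.
So δ = 0.33063^(1/5) ≈ 0.801.

δ ≈ 0.801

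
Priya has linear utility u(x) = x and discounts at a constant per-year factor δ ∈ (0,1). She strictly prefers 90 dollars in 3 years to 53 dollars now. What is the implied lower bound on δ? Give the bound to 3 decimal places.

Comparing present values: 53 < δ^3·90.
Hence δ^3 > 53/90 = 0.58889, and x ↦ x^(1/3) is increasing on (0,∞).
δ > (53/90)^(1/3) ≈ 0.838.

δ > 0.838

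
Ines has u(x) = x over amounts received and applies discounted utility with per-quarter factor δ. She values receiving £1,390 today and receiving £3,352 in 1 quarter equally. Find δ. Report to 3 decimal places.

Equating discounted utilities: u(1390) = δ·u(3352) ⇒ δ = u(1390)/u(3352).
With u(x) = x: δ = 1390/3352 = 0.41468.

δ ≈ 0.415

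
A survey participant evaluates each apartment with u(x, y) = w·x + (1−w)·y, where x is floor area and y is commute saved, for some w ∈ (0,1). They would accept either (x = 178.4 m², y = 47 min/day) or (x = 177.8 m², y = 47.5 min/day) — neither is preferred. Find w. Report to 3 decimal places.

Equating utilities: w·178.4 + (1−w)·47 = w·177.8 + (1−w)·47.5.
Collecting terms: w·0.6 = (1−w)·0.5.
Hence w = 0.5/(0.6+0.5) = 0.5/1.1 = 0.455.

w = 0.455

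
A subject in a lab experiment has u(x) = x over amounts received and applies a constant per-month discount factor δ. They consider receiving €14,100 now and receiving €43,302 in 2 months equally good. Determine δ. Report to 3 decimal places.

δ ≈ 0.571

Indifference means u(14100) = δ^2 · u(43302), so δ^2 = u(14100)/u(43302).
With u(x) = x: δ^2 = 14100/43302 = 0.32562.
Taking the square root: δ = 0.32562^(1/2) ≈ 0.571.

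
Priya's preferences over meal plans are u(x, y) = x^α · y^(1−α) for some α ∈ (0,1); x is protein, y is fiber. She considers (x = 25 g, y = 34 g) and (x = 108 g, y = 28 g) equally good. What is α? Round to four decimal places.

The Cobb–Douglas utilities coincide, so 25^α·34^(1−α) = 108^α·28^(1−α).
Rearrange to (25/108)^α = (28/34)^(1−α) and take logs: α·-1.4632554 = (1−α)·-0.1941560.
Thus α·(-1.6574114) = -0.1941560, so α = -0.1941560/-1.6574114 ≈ 0.1171.

α ≈ 0.1171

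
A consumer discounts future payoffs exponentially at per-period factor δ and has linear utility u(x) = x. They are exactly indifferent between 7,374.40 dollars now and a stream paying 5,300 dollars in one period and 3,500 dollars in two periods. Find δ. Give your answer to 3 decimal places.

Equating present values: 7374.40 = 5300δ + 3500δ².
Rearranged: 3500δ² + 5300δ − 7374.40 = 0.
The positive root is δ = [−5300 + √(5300² + 4·3500·7374.40)] / (2·3500) = (−5300 + 11460.000)/7000 ≈ 0.880.

δ ≈ 0.880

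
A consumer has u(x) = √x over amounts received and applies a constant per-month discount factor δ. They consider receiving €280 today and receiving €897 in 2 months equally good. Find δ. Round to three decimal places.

δ ≈ 0.747

Equating discounted utilities: u(280) = δ^2·u(897) ⇒ δ^2 = u(280)/u(897).
Since u(x) = √x, δ^2 = √(280/897) = 0.55871.
Taking the square root: δ = 0.55871^(1/2) ≈ 0.747.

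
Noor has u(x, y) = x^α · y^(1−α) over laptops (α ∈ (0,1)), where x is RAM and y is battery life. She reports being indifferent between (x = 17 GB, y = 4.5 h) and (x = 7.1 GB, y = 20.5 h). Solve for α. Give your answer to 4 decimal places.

α ≈ 0.6346

Set the two utilities equal: 17^α·4.5^(1−α) = 7.1^α·20.5^(1−α).
Taking logs: α·ln 17 + (1−α)·ln 4.5 = α·ln 7.1 + (1−α)·ln 20.5, i.e. α·0.8731186 = (1−α)·1.5163475.
So α/(1−α) = (1.5163475)/(0.8731186) = 1.7367028, and α = 1.7367028/2.7367028 ≈ 0.6346.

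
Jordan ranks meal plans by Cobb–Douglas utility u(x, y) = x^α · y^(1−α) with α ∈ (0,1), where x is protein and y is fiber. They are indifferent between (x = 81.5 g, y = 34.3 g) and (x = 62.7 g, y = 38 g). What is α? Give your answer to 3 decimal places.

α ≈ 0.281

The Cobb–Douglas utilities coincide, so 81.5^α·34.3^(1−α) = 62.7^α·38^(1−α).
Taking logs: α·ln 81.5 + (1−α)·ln 34.3 = α·ln 62.7 + (1−α)·ln 38, i.e. α·0.262242 = (1−α)·0.102441.
Thus α·(0.364683) = 0.102441, so α = 0.102441/0.364683 ≈ 0.281.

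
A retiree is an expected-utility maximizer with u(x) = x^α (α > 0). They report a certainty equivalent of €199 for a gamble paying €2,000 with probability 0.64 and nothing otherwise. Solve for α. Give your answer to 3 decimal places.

EU(lottery) = 0.64·2000^α + 0.36·0 = 0.64·2000^α.
Setting u(199) equal to that: 199^α = 0.64·2000^α ⇒ (199/2000)^α = 0.64.
Taking logs: α·ln(199/2000) = ln(0.64), so α = -0.446287 / -2.307598 ≈ 0.193.

α ≈ 0.193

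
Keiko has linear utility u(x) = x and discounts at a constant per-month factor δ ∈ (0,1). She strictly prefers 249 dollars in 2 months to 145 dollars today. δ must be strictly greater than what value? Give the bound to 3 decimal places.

δ > 0.763

The preference means 145 < δ^2·249.
So δ^2 > 145/249 = 0.58233; taking the square root of both positive sides preserves the inequality.
δ > 0.58233^(1/2) = 0.763.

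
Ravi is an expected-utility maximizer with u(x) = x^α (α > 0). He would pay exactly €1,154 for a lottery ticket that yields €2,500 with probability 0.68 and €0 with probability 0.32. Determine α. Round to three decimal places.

The lottery's expected utility is 0.68·u(2500) + 0.32·u(0) = 0.68·2500^α (since u(0) = 0 for α > 0).
Setting u(1154) equal to that: 1154^α = 0.68·2500^α ⇒ (1154/2500)^α = 0.68.
α = ln(0.68) / ln(1154/2500) = -0.385662/-0.773057 ≈ 0.499.

α ≈ 0.499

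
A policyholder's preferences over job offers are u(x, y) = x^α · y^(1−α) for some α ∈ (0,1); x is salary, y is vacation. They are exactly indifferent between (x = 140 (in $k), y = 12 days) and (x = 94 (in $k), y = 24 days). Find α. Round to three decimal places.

Set the two utilities equal: 140^α·12^(1−α) = 94^α·24^(1−α).
Taking logs: α·ln 140 + (1−α)·ln 12 = α·ln 94 + (1−α)·ln 24, i.e. α·0.398348 = (1−α)·0.693147.
With A = 0.398348 and B = 0.693147: α·A = (1−α)·B, so α = B/(A+B) = 0.693147/1.091495 ≈ 0.635.

α ≈ 0.635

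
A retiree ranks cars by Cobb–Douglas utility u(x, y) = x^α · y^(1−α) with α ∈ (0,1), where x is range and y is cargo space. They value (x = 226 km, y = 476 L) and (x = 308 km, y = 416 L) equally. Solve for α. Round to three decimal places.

α ≈ 0.303

The Cobb–Douglas utilities coincide, so 226^α·476^(1−α) = 308^α·416^(1−α).
(226/308)^α = (416/476)^(1−α); take logs: α·ln(226/308) = (1−α)·ln(416/476), i.e. α·-0.309565 = (1−α)·-0.134733.
With A = -0.309565 and B = -0.134733: α·A = (1−α)·B, so α = B/(A+B) = -0.134733/-0.444298 ≈ 0.303.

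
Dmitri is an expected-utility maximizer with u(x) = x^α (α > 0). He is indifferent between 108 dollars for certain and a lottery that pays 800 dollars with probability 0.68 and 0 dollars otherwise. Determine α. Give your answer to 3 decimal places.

EU(lottery) = 0.68·800^α + 0.32·0 = 0.68·800^α.
Equating: 108^α = 0.68·800^α, i.e. 0.1350^α = 0.68.
Take logs: α = ln 0.68 / ln(108/800) ≈ 0.19259.

α ≈ 0.193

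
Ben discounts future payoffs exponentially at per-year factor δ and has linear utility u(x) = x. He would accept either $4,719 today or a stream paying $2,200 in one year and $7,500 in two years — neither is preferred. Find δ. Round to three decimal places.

δ ≈ 0.660

Present value of the stream is 2200·δ + 7500·δ². Indifference gives 2200δ + 7500δ² = 4719.
That is, 7500δ² + 2200δ − 4719 = 0, a quadratic in δ.
The positive root is δ = [−2200 + √(2200² + 4·7500·4719)] / (2·7500) = (−2200 + 12100.000)/15000 ≈ 0.660.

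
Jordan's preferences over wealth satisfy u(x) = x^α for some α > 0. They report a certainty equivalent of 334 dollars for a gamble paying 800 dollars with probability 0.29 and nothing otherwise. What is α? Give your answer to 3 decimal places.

The lottery's expected utility is 0.29·u(800) + 0.71·u(0) = 0.29·800^α (since u(0) = 0 for α > 0).
Equating: 334^α = 0.29·800^α, i.e. 0.4175^α = 0.29.
Take logs: α = ln 0.29 / ln(334/800) ≈ 1.41719.

α ≈ 1.417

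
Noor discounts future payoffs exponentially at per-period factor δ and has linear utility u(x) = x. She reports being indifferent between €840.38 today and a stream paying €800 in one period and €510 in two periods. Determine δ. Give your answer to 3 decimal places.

Equating present values: 840.38 = 800δ + 510δ².
That is, 510δ² + 800δ − 840.38 = 0, a quadratic in δ.
δ = (−800 + √(800² + 4·510·840.38)) / (2·510) = (−800 + √2354375.20) / 1020 ≈ 0.720.

δ ≈ 0.720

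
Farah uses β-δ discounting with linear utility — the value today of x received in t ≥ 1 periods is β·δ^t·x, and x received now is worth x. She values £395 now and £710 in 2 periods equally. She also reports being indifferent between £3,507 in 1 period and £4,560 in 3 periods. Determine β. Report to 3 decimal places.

From the later pair, β·δ^1·3507 = β·δ^3·4560; dividing through, δ^2 = 3507/4560 = 0.76908, so δ = 0.87697.
Substituting δ into 395 = β·δ^2·710: β = 395/(546.046) ≈ 0.723.

β ≈ 0.723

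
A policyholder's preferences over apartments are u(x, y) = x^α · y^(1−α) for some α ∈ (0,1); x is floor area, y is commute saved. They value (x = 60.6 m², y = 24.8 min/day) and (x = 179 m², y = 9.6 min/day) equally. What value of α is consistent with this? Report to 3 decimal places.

α ≈ 0.467

Indifference: 60.6^α · 24.8^(1−α) = 179^α · 9.6^(1−α).
Rearrange to (60.6/179)^α = (9.6/24.8)^(1−α) and take logs: α·-1.083091 = (1−α)·-0.949081.
So α/(1−α) = (-0.949081)/(-1.083091) = 0.876271, and α = 0.876271/1.876271 ≈ 0.467.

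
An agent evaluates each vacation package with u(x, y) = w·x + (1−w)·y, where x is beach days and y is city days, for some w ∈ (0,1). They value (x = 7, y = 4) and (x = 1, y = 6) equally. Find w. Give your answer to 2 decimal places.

Indifference: w·7 + (1−w)·4 = w·1 + (1−w)·6.
w·(7−1) = (1−w)·(6−4), i.e. w·6 = (1−w)·2.
Hence w = 2/(6+2) = 2/8 = 0.25.

w = 0.25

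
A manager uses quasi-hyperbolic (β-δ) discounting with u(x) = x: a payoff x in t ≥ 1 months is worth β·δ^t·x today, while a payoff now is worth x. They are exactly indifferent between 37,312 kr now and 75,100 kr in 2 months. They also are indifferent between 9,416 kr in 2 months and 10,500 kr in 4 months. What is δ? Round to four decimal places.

δ ≈ 0.9470

The second indifference involves only future payoffs, so β cancels: β·δ^2·9416 = β·δ^4·10500, giving δ^2 = 9416/10500 = 0.89676, so δ = 0.94698.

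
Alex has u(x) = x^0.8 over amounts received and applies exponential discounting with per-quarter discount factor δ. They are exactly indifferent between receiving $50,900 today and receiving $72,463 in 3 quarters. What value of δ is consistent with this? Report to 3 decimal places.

The payoff in 3 quarters is discounted by δ^3, so u(50900) = δ^3·u(72463) and δ^3 = u(50900)/u(72463).
Since u(x) = x^0.8, δ^3 = (50900/72463)^0.8 = 0.70243^0.8 = 0.75384.
So δ = 0.75384^(1/3) ≈ 0.910.

δ ≈ 0.910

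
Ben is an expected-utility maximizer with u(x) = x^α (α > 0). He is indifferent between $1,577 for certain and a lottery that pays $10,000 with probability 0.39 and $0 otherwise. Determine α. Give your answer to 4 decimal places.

Since u(0) = 0, the lottery's EU is 0.39·10000^α.
Setting u(1577) equal to that: 1577^α = 0.39·10000^α ⇒ (1577/10000)^α = 0.39.
α = ln(0.39) / ln(1577/10000) = -0.9416085/-1.8470608 ≈ 0.5098.

α ≈ 0.5098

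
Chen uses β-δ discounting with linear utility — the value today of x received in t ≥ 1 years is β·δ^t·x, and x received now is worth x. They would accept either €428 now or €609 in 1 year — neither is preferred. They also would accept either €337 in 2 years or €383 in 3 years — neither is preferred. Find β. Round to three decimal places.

β ≈ 0.799

Both payoffs in the second observation are in the future, so β drops out: δ^2·337 = δ^3·383 ⇒ δ = 337/383 = 0.87990.
Now use the now-vs-future pair: 428 = β·δ·609 gives β = 428/(0.87990·609) ≈ 0.799.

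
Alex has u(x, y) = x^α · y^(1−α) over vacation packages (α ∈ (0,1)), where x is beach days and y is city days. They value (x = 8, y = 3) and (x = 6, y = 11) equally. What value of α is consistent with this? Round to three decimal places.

α ≈ 0.819

The Cobb–Douglas utilities coincide, so 8^α·3^(1−α) = 6^α·11^(1−α).
Rearrange to (8/6)^α = (11/3)^(1−α) and take logs: α·0.287682 = (1−α)·1.299283.
Thus α·(1.586965) = 1.299283, so α = 1.299283/1.586965 ≈ 0.819.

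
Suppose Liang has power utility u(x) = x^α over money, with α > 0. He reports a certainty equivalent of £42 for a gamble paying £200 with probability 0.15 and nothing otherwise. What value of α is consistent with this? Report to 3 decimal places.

α ≈ 1.216

Since u(0) = 0, the lottery's EU is 0.15·200^α.
Indifference: 42^α = 0.15·200^α, so (42/200)^α = 0.15.
Taking logs: α·ln(42/200) = ln(0.15), so α = -1.897120 / -1.560648 ≈ 1.216.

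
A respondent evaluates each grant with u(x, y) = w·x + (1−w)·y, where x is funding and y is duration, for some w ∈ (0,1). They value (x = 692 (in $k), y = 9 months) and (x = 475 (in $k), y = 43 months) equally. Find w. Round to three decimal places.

w = 0.135

Indifference: w·692 + (1−w)·9 = w·475 + (1−w)·43.
Rearranging, 217·w − 34·(1−w) = 0.
The marginal rate of substitution is 34/217, so w = 34/(217+34) = 0.135.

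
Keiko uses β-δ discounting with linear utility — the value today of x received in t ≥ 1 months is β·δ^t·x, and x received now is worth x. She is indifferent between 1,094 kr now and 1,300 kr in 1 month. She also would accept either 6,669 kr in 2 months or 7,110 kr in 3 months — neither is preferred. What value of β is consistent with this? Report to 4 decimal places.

From the later pair, β·δ^2·6669 = β·δ^3·7110; dividing through, δ = 6669/7110 = 0.93797.
Substituting δ into 1094 = β·δ·1300: β = 1094/(1219.367) ≈ 0.8972.

β ≈ 0.8972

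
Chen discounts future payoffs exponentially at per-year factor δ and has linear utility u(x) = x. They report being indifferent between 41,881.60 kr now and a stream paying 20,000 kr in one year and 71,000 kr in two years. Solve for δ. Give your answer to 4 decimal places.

The stream is worth 20000δ + 71000δ² today, so 20000δ + 71000δ² = 41881.60.
That is, 71000δ² + 20000δ − 41881.60 = 0, a quadratic in δ.
δ = (−20000 + √(20000² + 4·71000·41881.60)) / (2·71000) = (−20000 + √12294374400.00) / 142000 ≈ 0.6400.

δ ≈ 0.6400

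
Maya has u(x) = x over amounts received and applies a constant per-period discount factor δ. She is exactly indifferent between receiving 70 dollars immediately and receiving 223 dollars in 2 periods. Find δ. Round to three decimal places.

δ ≈ 0.560

Indifference means u(70) = δ^2 · u(223), so δ^2 = u(70)/u(223).
With u(x) = x: δ^2 = 70/223 = 0.31390.
Hence δ = (0.31390)^(1/2) = 0.56027.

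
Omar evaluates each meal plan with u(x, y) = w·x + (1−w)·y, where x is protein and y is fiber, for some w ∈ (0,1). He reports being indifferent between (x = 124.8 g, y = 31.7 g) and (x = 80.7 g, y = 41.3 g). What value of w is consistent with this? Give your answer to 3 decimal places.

Indifference: w·124.8 + (1−w)·31.7 = w·80.7 + (1−w)·41.3.
Rearranging, 44.1·w − 9.6·(1−w) = 0.
The marginal rate of substitution is 9.6/44.1, so w = 9.6/(44.1+9.6) = 0.179.

w = 0.179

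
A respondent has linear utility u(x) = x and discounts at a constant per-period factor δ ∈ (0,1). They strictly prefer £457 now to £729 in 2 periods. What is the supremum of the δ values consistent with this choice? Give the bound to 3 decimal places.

Comparing present values: 457 > δ^2·729.
Hence δ^2 < 457/729 = 0.62689, and x ↦ x^(1/2) is increasing on (0,∞).
δ < (457/729)^(1/2) ≈ 0.792.

δ < 0.792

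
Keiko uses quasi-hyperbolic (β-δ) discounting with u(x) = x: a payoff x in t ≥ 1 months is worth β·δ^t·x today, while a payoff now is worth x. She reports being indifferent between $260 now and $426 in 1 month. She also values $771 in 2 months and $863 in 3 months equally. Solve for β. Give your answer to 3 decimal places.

The second indifference involves only future payoffs, so β cancels: β·δ^2·771 = β·δ^3·863, giving δ = 771/863 = 0.89340.
Substituting δ into 260 = β·δ·426: β = 260/(380.586) ≈ 0.683.

β ≈ 0.683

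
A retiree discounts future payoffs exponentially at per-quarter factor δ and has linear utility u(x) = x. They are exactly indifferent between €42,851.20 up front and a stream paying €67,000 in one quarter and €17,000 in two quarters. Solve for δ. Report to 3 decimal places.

δ ≈ 0.560

Equating present values: 42851.20 = 67000δ + 17000δ².
Rearranged: 17000δ² + 67000δ − 42851.20 = 0.
The positive root is δ = [−67000 + √(67000² + 4·17000·42851.20)] / (2·17000) = (−67000 + 86040.000)/34000 ≈ 0.560.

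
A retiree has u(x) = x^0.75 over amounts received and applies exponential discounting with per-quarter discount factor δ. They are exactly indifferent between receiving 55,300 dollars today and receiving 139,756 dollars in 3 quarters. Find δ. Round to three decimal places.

Indifference means u(55300) = δ^3 · u(139756), so δ^3 = u(55300)/u(139756).
With u(x) = x^0.75: δ^3 = 55300^0.75/139756^0.75 = (55300/139756)^0.75 = 0.49890.
Hence δ = (0.49890)^(1/3) = 0.79312.

δ ≈ 0.793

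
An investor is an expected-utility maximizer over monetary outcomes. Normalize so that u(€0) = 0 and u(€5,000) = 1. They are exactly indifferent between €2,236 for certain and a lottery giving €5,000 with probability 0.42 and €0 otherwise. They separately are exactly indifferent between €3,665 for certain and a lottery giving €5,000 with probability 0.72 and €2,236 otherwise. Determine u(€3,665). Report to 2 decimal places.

From the first indifference, u(€2,236) = 0.42·u(€5,000) + 0.58·u(€0) = 0.42·1 + 0.58·0 = 0.42.
Chaining: u(€3,665) = 0.72·1.00 + 0.28·0.42 = 0.8376.

0.84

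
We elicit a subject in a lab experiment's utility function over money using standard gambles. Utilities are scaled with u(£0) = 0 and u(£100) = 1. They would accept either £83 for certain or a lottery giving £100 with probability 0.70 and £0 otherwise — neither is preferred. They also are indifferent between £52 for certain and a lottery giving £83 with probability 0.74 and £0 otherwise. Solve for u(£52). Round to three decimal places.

0.518

The first gamble pins u(£83): it must equal 0.70·1 + 0.30·0 = 0.70.
Chaining: u(£52) = 0.74·0.70 + 0.26·0.00 = 0.5180.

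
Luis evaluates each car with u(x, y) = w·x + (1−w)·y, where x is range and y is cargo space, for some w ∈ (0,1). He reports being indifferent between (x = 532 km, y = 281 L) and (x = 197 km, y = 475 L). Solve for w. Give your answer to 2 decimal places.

w = 0.37

Indifference: w·532 + (1−w)·281 = w·197 + (1−w)·475.
Collecting terms: w·335 = (1−w)·194.
So w/(1−w) = 194/335 = 0.5791, giving w = 194/(335+194) = 0.37.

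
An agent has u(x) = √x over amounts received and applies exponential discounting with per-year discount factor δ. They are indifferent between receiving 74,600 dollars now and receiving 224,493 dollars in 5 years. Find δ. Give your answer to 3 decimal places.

δ ≈ 0.896

Indifference means u(74600) = δ^5 · u(224493), so δ^5 = u(74600)/u(224493).
Since u(x) = √x, δ^5 = √(74600/224493) = 0.57646.
Hence δ = (0.57646)^(1/5) = 0.89568.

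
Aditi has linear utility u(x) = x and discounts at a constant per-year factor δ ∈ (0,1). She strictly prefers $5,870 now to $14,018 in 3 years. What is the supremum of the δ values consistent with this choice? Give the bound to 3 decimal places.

δ < 0.748

Under u(x) = x this choice says 5870 > δ^3·14018.
Dividing by 14018: δ^3 < 0.41875. Both sides are positive, so the cube root keeps the direction.
δ < 0.41875^(1/3) = 0.748.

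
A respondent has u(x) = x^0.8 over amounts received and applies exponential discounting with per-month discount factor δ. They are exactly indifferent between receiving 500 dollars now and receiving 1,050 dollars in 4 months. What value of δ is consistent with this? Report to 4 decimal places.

δ ≈ 0.8621

The payoff in 4 months is discounted by δ^4, so u(500) = δ^4·u(1050) and δ^4 = u(500)/u(1050).
Since u(x) = x^0.8, δ^4 = (500/1050)^0.8 = 0.47619^0.8 = 0.55236.
Taking the 4th root: δ = 0.55236^(1/4) ≈ 0.8621.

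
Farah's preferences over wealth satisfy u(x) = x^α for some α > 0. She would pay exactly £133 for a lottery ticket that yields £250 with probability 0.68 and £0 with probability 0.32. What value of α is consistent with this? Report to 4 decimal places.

α ≈ 0.6111

EU(lottery) = 0.68·250^α + 0.32·0 = 0.68·250^α.
Indifference: 133^α = 0.68·250^α, so (133/250)^α = 0.68.
Taking logs: α·ln(133/250) = ln(0.68), so α = -0.3856625 / -0.6311118 ≈ 0.6111.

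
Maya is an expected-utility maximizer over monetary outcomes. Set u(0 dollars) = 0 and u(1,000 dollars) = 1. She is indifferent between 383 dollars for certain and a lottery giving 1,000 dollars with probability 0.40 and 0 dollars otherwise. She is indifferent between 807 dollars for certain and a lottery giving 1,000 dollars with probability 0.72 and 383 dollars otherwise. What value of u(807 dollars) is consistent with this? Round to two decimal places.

0.83

From the first indifference, u(383 dollars) = 0.40·u(1,000 dollars) + 0.60·u(0 dollars) = 0.40·1 + 0.60·0 = 0.40.
Chaining: u(807 dollars) = 0.72·1.00 + 0.28·0.40 = 0.8320.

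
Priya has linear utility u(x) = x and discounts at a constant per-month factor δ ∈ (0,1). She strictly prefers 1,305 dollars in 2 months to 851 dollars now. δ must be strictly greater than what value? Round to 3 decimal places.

δ > 0.808

The preference means 851 < δ^2·1305.
Hence δ^2 > 851/1305 = 0.65211, and x ↦ x^(1/2) is increasing on (0,∞).
δ > 0.65211^(1/2) = 0.808.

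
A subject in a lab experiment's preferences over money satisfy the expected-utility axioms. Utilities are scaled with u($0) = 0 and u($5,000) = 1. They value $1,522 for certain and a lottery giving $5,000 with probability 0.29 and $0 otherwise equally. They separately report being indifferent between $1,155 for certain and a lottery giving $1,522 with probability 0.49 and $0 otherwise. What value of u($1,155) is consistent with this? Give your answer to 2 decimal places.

First, u($1,522) = 0.29·u($5,000) + 0.71·u($0) = 0.29.
The second indifference gives u($1,155) = 0.49·u($1,522) + 0.51·u($0) = 0.49·0.29 + 0.51·0.00 = 0.1421.

0.14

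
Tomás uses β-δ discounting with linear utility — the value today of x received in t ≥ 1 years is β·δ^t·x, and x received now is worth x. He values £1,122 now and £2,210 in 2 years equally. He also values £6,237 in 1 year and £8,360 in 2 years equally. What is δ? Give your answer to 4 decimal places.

From the later pair, β·δ^1·6237 = β·δ^2·8360; dividing through, δ = 6237/8360 = 0.74605.

δ ≈ 0.7461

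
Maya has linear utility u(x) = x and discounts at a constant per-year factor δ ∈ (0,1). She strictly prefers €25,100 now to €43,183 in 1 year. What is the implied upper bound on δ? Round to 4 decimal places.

δ < 0.5812

Comparing present values: 25100 > δ·43183.
So δ < 25100/43183 = 0.58125.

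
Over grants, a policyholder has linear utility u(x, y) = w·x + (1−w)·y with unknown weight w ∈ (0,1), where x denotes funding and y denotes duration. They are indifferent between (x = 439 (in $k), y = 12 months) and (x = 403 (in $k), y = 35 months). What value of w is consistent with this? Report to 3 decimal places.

w = 0.390

Equating utilities: w·439 + (1−w)·12 = w·403 + (1−w)·35.
Rearranging, 36·w − 23·(1−w) = 0.
So w/(1−w) = 23/36 = 0.6389, giving w = 23/(36+23) = 0.390.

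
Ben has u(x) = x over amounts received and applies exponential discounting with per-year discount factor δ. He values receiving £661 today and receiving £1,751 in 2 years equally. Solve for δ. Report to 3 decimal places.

Indifference means u(661) = δ^2 · u(1751), so δ^2 = u(661)/u(1751).
With u(x) = x: δ^2 = 661/1751 = 0.37750.
So δ = 0.37750^(1/2) ≈ 0.614.

δ ≈ 0.614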